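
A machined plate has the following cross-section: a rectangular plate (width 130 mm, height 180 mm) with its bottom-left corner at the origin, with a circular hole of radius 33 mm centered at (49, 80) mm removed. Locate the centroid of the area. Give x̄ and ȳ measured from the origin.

Part | A | x̄ᵢ | ȳᵢ | A·x̄ᵢ | A·ȳᵢ
plate | 23400.00 | 65.00 | 90.00 | 1521000.00 | 2106000.00
hole | -3421.19 | 49.00 | 80.00 | -167638.53 | -273695.55
Σ | 19978.81 |  |  | 1353361.47 | 1832304.45
x̄ = 1353361.47 / 19978.81 = 67.74 mm
ȳ = 1832304.45 / 19978.81 = 91.71 mm

x̄ = 67.74 mm, ȳ = 91.71 mm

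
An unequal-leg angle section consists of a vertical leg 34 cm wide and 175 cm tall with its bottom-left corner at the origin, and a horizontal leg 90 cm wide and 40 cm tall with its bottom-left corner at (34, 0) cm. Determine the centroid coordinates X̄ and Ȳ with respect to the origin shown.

vertical leg: A = 34 × 175 = 5950.00, centroid at (17.00, 87.50).
horizontal leg: A = 90 × 40 = 3600.00, centroid at (79.00, 20.00).
ΣA = 9550.00 cm²
ΣAX̄ = (5950.00)(17.00) + (3600.00)(79.00) = 385550.00 cm³
ΣAȲ = (5950.00)(87.50) + (3600.00)(20.00) = 592625.00 cm³
X̄ = 385550.00 / 9550.00 = 40.37 cm
Ȳ = 592625.00 / 9550.00 = 62.05 cm

X̄ = 40.37 cm, Ȳ = 62.05 cm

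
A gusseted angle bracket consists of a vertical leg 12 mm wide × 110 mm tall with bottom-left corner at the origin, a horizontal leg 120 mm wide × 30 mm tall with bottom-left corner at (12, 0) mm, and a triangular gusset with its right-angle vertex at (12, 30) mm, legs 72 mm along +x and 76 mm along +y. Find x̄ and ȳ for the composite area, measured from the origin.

Part | A | x̄ᵢ | ȳᵢ | A·x̄ᵢ | A·ȳᵢ
vertical leg | 1320.00 | 6.00 | 55.00 | 7920.00 | 72600.00
horizontal leg | 3600.00 | 72.00 | 15.00 | 259200.00 | 54000.00
gusset | 2736.00 | 36.00 | 55.33 | 98496.00 | 151392.00
Σ | 7656.00 |  |  | 365616.00 | 277992.00
x̄ = 365616.00 / 7656.00 = 47.76 mm
ȳ = 277992.00 / 7656.00 = 36.31 mm

x̄ = 47.76 mm, ȳ = 36.31 mm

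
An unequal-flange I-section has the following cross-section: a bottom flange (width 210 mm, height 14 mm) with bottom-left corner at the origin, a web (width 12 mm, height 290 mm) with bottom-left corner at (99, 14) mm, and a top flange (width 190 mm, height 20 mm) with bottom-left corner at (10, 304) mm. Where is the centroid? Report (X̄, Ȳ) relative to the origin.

bottom flange: A = 210 × 14 = 2940.00, centroid at (105.00, 7.00).
web: A = 12 × 290 = 3480.00, centroid at (105.00, 159.00).
top flange: A = 190 × 20 = 3800.00, centroid at (105.00, 314.00).
ΣA = 10220.00 mm², ΣAX̄ = 1073100.00 mm³, ΣAȲ = 1767100.00 mm³.
X̄ = 1073100.00/10220.00 = 105.00 mm; Ȳ = 1767100.00/10220.00 = 172.91 mm.

X̄ = 105.00 mm, Ȳ = 172.91 mm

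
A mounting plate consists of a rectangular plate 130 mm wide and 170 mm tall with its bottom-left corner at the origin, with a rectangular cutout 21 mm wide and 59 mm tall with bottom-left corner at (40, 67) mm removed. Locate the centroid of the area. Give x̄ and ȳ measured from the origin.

x̄ = 65.86 mm, ȳ = 84.32 mm

plate: A = 130 × 170 = 22100.00, centroid at (65.00, 85.00).
hole: A = −(21 × 59) = -1239.00, centroid at (50.50, 96.50).
ΣA = 20861.00 mm², ΣAx̄ = 1373930.50 mm³, ΣAȳ = 1758936.50 mm³.
x̄ = 1373930.50/20861.00 = 65.86 mm; ȳ = 1758936.50/20861.00 = 84.32 mm.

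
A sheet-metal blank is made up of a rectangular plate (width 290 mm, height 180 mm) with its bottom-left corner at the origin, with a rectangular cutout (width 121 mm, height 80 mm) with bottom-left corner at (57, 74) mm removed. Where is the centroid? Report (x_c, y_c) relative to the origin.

x_c = 151.26 mm, y_c = 84.54 mm

plate: A = 290 × 180 = 52200.00, centroid at (145.00, 90.00).
hole: A = −(121 × 80) = -9680.00, centroid at (117.50, 114.00).
ΣA = 42520.00 mm², ΣAx_c = 6431600.00 mm³, ΣAy_c = 3594480.00 mm³.
x_c = 6431600.00/42520.00 = 151.26 mm; y_c = 3594480.00/42520.00 = 84.54 mm.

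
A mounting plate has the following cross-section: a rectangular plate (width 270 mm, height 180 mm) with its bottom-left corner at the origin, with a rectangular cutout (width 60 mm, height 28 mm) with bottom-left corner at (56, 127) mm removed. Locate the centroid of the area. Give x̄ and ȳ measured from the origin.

Part | A | x̄ᵢ | ȳᵢ | A·x̄ᵢ | A·ȳᵢ
plate | 48600.00 | 135.00 | 90.00 | 6561000.00 | 4374000.00
hole | -1680.00 | 86.00 | 141.00 | -144480.00 | -236880.00
Σ | 46920.00 |  |  | 6416520.00 | 4137120.00
x̄ = 6416520.00 / 46920.00 = 136.75 mm
ȳ = 4137120.00 / 46920.00 = 88.17 mm

x̄ = 136.75 mm, ȳ = 88.17 mm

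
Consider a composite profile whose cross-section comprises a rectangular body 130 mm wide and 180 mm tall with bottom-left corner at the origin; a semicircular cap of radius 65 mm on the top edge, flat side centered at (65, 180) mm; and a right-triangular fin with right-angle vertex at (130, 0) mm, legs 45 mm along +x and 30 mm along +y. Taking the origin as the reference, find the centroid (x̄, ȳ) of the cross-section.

Part | A | x̄ᵢ | ȳᵢ | A·x̄ᵢ | A·ȳᵢ
rectangular body | 23400.00 | 65.00 | 90.00 | 1521000.00 | 2106000.00
semicircular top | 6636.61 | 65.00 | 207.59 | 431379.94 | 1377673.94
triangular fin | 675.00 | 145.00 | 10.00 | 97875.00 | 6750.00
Σ | 30711.61 |  |  | 2050254.94 | 3490423.94
x̄ = 2050254.94 / 30711.61 = 66.76 mm
ȳ = 3490423.94 / 30711.61 = 113.65 mm

x̄ = 66.76 mm, ȳ = 113.65 mm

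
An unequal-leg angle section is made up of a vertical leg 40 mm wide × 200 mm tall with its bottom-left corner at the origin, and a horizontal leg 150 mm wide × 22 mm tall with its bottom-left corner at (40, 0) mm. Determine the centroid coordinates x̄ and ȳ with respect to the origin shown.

vertical leg: A = 40 × 200 = 8000.00, centroid at (20.00, 100.00).
horizontal leg: A = 150 × 22 = 3300.00, centroid at (115.00, 11.00).
ΣA = 11300.00 mm², ΣAx̄ = 539500.00 mm³, ΣAȳ = 836300.00 mm³.
x̄ = 539500.00/11300.00 = 47.74 mm; ȳ = 836300.00/11300.00 = 74.01 mm.

x̄ = 47.74 mm, ȳ = 74.01 mm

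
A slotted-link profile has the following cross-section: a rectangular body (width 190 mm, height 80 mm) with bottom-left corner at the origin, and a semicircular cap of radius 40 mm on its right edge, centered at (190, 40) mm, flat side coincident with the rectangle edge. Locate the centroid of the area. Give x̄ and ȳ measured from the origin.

rectangular body: A = 190 × 80 = 15200.00, centroid at (95.00, 40.00).
semicircular end: A = ½π·40² = 2513.27, centroid at (206.98, 40.00).
ΣA = 17713.27 mm²
ΣAx̄ = (15200.00)(95.00) + (2513.27)(206.98) = 1964188.75 mm³
ΣAȳ = (15200.00)(40.00) + (2513.27)(40.00) = 708530.96 mm³
x̄ = 1964188.75 / 17713.27 = 110.89 mm
ȳ = 708530.96 / 17713.27 = 40.00 mm

x̄ = 110.89 mm, ȳ = 40.00 mm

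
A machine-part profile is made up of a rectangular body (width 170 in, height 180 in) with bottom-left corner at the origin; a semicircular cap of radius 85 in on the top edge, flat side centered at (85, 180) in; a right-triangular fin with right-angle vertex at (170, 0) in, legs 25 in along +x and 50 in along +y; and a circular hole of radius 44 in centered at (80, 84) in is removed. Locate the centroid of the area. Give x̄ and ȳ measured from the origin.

rectangular body: A = 170 × 180 = 30600.00, centroid at (85.00, 90.00).
semicircular top: A = ½π·85² = 11349.00, centroid at (85.00, 216.08).
triangular fin: A = ½·25·50 = 625.00, centroid at (178.33, 16.67).
hole: A = −π·44² = -6082.12, centroid at (80.00, 84.00).
ΣA = 36491.88 in²
ΣAx̄ = (30600.00)(85.00) + (11349.00)(85.00) + (625.00)(178.33) + (-6082.12)(80.00) = 3190553.76 in³
ΣAȳ = (30600.00)(90.00) + (11349.00)(216.08) + (625.00)(16.67) + (-6082.12)(84.00) = 4705755.59 in³
x̄ = 3190553.76 / 36491.88 = 87.43 in
ȳ = 4705755.59 / 36491.88 = 128.95 in

x̄ = 87.43 in, ȳ = 128.95 in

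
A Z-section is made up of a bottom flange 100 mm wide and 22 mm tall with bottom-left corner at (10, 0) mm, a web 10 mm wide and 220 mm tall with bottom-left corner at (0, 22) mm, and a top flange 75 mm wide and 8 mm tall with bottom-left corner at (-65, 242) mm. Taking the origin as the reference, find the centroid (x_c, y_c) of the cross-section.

x_c = 25.30 mm, y_c = 92.44 mm

Part | A | x̄ᵢ | ȳᵢ | A·x̄ᵢ | A·ȳᵢ
bottom flange | 2200.00 | 60.00 | 11.00 | 132000.00 | 24200.00
web | 2200.00 | 5.00 | 132.00 | 11000.00 | 290400.00
top flange | 600.00 | -27.50 | 246.00 | -16500.00 | 147600.00
Σ | 5000.00 |  |  | 126500.00 | 462200.00
x_c = 126500.00 / 5000.00 = 25.30 mm
y_c = 462200.00 / 5000.00 = 92.44 mm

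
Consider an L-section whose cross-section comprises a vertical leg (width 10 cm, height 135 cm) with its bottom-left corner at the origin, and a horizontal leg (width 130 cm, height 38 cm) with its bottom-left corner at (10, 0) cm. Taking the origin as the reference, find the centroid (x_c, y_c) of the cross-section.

vertical leg: A = 10 × 135 = 1350.00, centroid at (5.00, 67.50).
horizontal leg: A = 130 × 38 = 4940.00, centroid at (75.00, 19.00).
ΣA = 6290.00 cm², ΣAx_c = 377250.00 cm³, ΣAy_c = 184985.00 cm³.
x_c = 377250.00/6290.00 = 59.98 cm; y_c = 184985.00/6290.00 = 29.41 cm.

x_c = 59.98 cm, y_c = 29.41 cm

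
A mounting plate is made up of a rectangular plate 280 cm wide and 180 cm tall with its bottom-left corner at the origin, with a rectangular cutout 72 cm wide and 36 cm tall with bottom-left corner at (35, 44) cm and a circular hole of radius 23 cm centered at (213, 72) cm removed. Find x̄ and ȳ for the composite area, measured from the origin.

plate: A = 280 × 180 = 50400.00, centroid at (140.00, 90.00).
hole 1: A = −(72 × 36) = -2592.00, centroid at (71.00, 62.00).
hole 2: A = −π·23² = -1661.90, centroid at (213.00, 72.00).
ΣA = 46146.10 cm², ΣAx̄ = 6517982.76 cm³, ΣAȳ = 4255639.02 cm³.
x̄ = 6517982.76/46146.10 = 141.25 cm; ȳ = 4255639.02/46146.10 = 92.22 cm.

x̄ = 141.25 cm, ȳ = 92.22 cm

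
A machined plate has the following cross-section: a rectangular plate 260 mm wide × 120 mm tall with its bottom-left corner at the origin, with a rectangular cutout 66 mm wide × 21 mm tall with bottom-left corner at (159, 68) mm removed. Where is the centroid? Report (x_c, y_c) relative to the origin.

plate: A = 260 × 120 = 31200.00, centroid at (130.00, 60.00).
hole: A = −(66 × 21) = -1386.00, centroid at (192.00, 78.50).
ΣA = 29814.00 mm², ΣAx_c = 3789888.00 mm³, ΣAy_c = 1763199.00 mm³.
x_c = 3789888.00/29814.00 = 127.12 mm; y_c = 1763199.00/29814.00 = 59.14 mm.

x_c = 127.12 mm, y_c = 59.14 mm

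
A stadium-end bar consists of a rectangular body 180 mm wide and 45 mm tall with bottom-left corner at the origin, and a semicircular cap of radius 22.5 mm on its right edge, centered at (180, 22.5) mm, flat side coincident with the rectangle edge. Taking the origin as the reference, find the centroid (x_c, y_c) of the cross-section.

rectangular body: A = 180 × 45 = 8100.00, centroid at (90.00, 22.50).
semicircular end: A = ½π·22.5² = 795.22, centroid at (189.55, 22.50).
ΣA = 8895.22 mm²
ΣAx_c = (8100.00)(90.00) + (795.22)(189.55) = 879732.57 mm³
ΣAy_c = (8100.00)(22.50) + (795.22)(22.50) = 200142.35 mm³
x_c = 879732.57 / 8895.22 = 98.90 mm
y_c = 200142.35 / 8895.22 = 22.50 mm

x_c = 98.90 mm, y_c = 22.50 mm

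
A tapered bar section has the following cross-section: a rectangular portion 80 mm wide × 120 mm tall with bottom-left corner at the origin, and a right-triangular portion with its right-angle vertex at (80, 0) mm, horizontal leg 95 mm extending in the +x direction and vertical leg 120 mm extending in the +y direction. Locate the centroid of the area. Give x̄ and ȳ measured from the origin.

rectangular portion: A = 80 × 120 = 9600.00, centroid at (40.00, 60.00).
triangular portion: A = ½·95·120 = 5700.00, centroid at (111.67, 40.00).
ΣA = 15300.00 mm², ΣAx̄ = 1020500.00 mm³, ΣAȳ = 804000.00 mm³.
x̄ = 1020500.00/15300.00 = 66.70 mm; ȳ = 804000.00/15300.00 = 52.55 mm.

x̄ = 66.70 mm, ȳ = 52.55 mm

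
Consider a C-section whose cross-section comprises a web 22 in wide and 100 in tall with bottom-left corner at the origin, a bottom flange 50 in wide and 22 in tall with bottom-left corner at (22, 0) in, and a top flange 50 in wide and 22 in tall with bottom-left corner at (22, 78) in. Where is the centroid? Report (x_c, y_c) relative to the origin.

x_c = 29.00 in, y_c = 50.00 in

Part | A | x̄ᵢ | ȳᵢ | A·x̄ᵢ | A·ȳᵢ
web | 2200.00 | 11.00 | 50.00 | 24200.00 | 110000.00
bottom flange | 1100.00 | 47.00 | 11.00 | 51700.00 | 12100.00
top flange | 1100.00 | 47.00 | 89.00 | 51700.00 | 97900.00
Σ | 4400.00 |  |  | 127600.00 | 220000.00
x_c = 127600.00 / 4400.00 = 29.00 in
y_c = 220000.00 / 4400.00 = 50.00 in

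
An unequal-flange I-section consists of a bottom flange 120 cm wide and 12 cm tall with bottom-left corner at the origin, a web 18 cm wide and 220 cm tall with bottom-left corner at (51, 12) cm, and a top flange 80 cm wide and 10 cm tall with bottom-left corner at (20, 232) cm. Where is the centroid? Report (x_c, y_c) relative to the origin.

Part | A | x̄ᵢ | ȳᵢ | A·x̄ᵢ | A·ȳᵢ
bottom flange | 1440.00 | 60.00 | 6.00 | 86400.00 | 8640.00
web | 3960.00 | 60.00 | 122.00 | 237600.00 | 483120.00
top flange | 800.00 | 60.00 | 237.00 | 48000.00 | 189600.00
Σ | 6200.00 |  |  | 372000.00 | 681360.00
x_c = 372000.00 / 6200.00 = 60.00 cm
y_c = 681360.00 / 6200.00 = 109.90 cm

x_c = 60.00 cm, y_c = 109.90 cm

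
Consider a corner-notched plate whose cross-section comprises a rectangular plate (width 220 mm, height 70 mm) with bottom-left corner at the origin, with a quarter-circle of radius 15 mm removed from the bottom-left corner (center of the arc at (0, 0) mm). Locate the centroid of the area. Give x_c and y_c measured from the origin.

x_c = 111.20 mm, y_c = 35.33 mm

plate: A = 220 × 70 = 15400.00, centroid at (110.00, 35.00).
removed quarter-circle: A = −¼π·15² = -176.71, centroid at (6.37, 6.37).
ΣA = 15223.29 mm²
ΣAx_c = (15400.00)(110.00) + (-176.71)(6.37) = 1692875.00 mm³
ΣAy_c = (15400.00)(35.00) + (-176.71)(6.37) = 537875.00 mm³
x_c = 1692875.00 / 15223.29 = 111.20 mm
y_c = 537875.00 / 15223.29 = 35.33 mm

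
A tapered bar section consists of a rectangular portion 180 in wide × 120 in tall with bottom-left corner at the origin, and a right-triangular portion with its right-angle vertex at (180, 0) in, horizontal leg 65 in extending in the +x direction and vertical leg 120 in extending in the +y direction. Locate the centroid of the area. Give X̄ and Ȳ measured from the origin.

X̄ = 107.08 in, Ȳ = 56.94 in

rectangular portion: A = 180 × 120 = 21600.00, centroid at (90.00, 60.00).
triangular portion: A = ½·65·120 = 3900.00, centroid at (201.67, 40.00).
ΣA = 25500.00 in², ΣAX̄ = 2730500.00 in³, ΣAȲ = 1452000.00 in³.
X̄ = 2730500.00/25500.00 = 107.08 in; Ȳ = 1452000.00/25500.00 = 56.94 in.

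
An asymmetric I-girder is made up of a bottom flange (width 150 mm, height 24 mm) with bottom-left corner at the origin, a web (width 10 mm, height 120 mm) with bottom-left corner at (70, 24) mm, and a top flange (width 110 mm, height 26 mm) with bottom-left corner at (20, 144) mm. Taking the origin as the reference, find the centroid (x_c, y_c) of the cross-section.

x_c = 75.00 mm, y_c = 77.42 mm

bottom flange: A = 150 × 24 = 3600.00, centroid at (75.00, 12.00).
web: A = 10 × 120 = 1200.00, centroid at (75.00, 84.00).
top flange: A = 110 × 26 = 2860.00, centroid at (75.00, 157.00).
ΣA = 7660.00 mm², ΣAx_c = 574500.00 mm³, ΣAy_c = 593020.00 mm³.
x_c = 574500.00/7660.00 = 75.00 mm; y_c = 593020.00/7660.00 = 77.42 mm.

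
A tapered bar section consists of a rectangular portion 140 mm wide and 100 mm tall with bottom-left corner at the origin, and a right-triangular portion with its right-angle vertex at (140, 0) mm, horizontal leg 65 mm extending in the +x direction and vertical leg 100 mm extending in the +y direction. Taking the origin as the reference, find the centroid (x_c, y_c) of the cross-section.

rectangular portion: A = 140 × 100 = 14000.00, centroid at (70.00, 50.00).
triangular portion: A = ½·65·100 = 3250.00, centroid at (161.67, 33.33).
ΣA = 17250.00 mm², ΣAx_c = 1505416.67 mm³, ΣAy_c = 808333.33 mm³.
x_c = 1505416.67/17250.00 = 87.27 mm; y_c = 808333.33/17250.00 = 46.86 mm.

x_c = 87.27 mm, y_c = 46.86 mm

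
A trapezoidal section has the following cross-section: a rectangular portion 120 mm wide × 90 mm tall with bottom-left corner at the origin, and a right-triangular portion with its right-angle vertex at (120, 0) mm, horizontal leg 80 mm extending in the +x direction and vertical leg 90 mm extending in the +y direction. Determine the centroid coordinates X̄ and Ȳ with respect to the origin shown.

X̄ = 81.67 mm, Ȳ = 41.25 mm

rectangular portion: A = 120 × 90 = 10800.00, centroid at (60.00, 45.00).
triangular portion: A = ½·80·90 = 3600.00, centroid at (146.67, 30.00).
ΣA = 14400.00 mm², ΣAX̄ = 1176000.00 mm³, ΣAȲ = 594000.00 mm³.
X̄ = 1176000.00/14400.00 = 81.67 mm; Ȳ = 594000.00/14400.00 = 41.25 mm.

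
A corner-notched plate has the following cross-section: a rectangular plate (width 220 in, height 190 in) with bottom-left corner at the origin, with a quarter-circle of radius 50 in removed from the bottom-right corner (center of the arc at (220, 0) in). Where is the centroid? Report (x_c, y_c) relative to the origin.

x_c = 105.62 in, y_c = 98.64 in

Part | A | x̄ᵢ | ȳᵢ | A·x̄ᵢ | A·ȳᵢ
plate | 41800.00 | 110.00 | 95.00 | 4598000.00 | 3971000.00
removed quarter-circle | -1963.50 | 198.78 | 21.22 | -390302.32 | -41666.67
Σ | 39836.50 |  |  | 4207697.68 | 3929333.33
x_c = 4207697.68 / 39836.50 = 105.62 in
y_c = 3929333.33 / 39836.50 = 98.64 in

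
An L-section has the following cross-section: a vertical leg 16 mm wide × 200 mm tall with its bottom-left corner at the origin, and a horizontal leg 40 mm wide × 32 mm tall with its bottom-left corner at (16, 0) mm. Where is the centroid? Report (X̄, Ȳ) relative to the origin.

Part | A | x̄ᵢ | ȳᵢ | A·x̄ᵢ | A·ȳᵢ
vertical leg | 3200.00 | 8.00 | 100.00 | 25600.00 | 320000.00
horizontal leg | 1280.00 | 36.00 | 16.00 | 46080.00 | 20480.00
Σ | 4480.00 |  |  | 71680.00 | 340480.00
X̄ = 71680.00 / 4480.00 = 16.00 mm
Ȳ = 340480.00 / 4480.00 = 76.00 mm

X̄ = 16.00 mm, Ȳ = 76.00 mm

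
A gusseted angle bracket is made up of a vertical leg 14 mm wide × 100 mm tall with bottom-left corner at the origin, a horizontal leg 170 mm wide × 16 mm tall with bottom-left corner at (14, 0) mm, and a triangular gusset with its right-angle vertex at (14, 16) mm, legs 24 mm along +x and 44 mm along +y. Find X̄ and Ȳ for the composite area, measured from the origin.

vertical leg: A = 14 × 100 = 1400.00, centroid at (7.00, 50.00).
horizontal leg: A = 170 × 16 = 2720.00, centroid at (99.00, 8.00).
gusset: A = ½·24·44 = 528.00, centroid at (22.00, 30.67).
ΣA = 4648.00 mm², ΣAX̄ = 290696.00 mm³, ΣAȲ = 107952.00 mm³.
X̄ = 290696.00/4648.00 = 62.54 mm; Ȳ = 107952.00/4648.00 = 23.23 mm.

X̄ = 62.54 mm, Ȳ = 23.23 mm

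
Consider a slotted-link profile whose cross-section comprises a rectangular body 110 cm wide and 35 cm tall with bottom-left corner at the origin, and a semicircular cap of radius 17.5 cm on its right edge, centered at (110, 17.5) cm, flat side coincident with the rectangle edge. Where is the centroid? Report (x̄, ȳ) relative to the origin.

x̄ = 61.93 cm, ȳ = 17.50 cm

rectangular body: A = 110 × 35 = 3850.00, centroid at (55.00, 17.50).
semicircular end: A = ½π·17.5² = 481.06, centroid at (117.43, 17.50).
ΣA = 4331.06 cm²
ΣAx̄ = (3850.00)(55.00) + (481.06)(117.43) = 268239.12 cm³
ΣAȳ = (3850.00)(17.50) + (481.06)(17.50) = 75793.49 cm³
x̄ = 268239.12 / 4331.06 = 61.93 cm
ȳ = 75793.49 / 4331.06 = 17.50 cm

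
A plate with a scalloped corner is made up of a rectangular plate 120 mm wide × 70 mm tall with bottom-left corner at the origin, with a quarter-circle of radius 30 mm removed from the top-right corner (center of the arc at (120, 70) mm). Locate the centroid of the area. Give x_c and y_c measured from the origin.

plate: A = 120 × 70 = 8400.00, centroid at (60.00, 35.00).
removed quarter-circle: A = −¼π·30² = -706.86, centroid at (107.27, 57.27).
ΣA = 7693.14 mm², ΣAx_c = 428177.00 mm³, ΣAy_c = 253519.92 mm³.
x_c = 428177.00/7693.14 = 55.66 mm; y_c = 253519.92/7693.14 = 32.95 mm.

x_c = 55.66 mm, y_c = 32.95 mm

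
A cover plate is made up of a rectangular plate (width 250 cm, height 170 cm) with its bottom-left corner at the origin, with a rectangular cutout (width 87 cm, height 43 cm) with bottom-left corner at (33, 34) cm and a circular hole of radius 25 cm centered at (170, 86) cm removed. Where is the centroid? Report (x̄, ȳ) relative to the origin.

plate: A = 250 × 170 = 42500.00, centroid at (125.00, 85.00).
hole 1: A = −(87 × 43) = -3741.00, centroid at (76.50, 55.50).
hole 2: A = −π·25² = -1963.50, centroid at (170.00, 86.00).
ΣA = 36795.50 cm²
ΣAx̄ = (42500.00)(125.00) + (-3741.00)(76.50) + (-1963.50)(170.00) = 4692519.28 cm³
ΣAȳ = (42500.00)(85.00) + (-3741.00)(55.50) + (-1963.50)(86.00) = 3236013.89 cm³
x̄ = 4692519.28 / 36795.50 = 127.53 cm
ȳ = 3236013.89 / 36795.50 = 87.95 cm

x̄ = 127.53 cm, ȳ = 87.95 cm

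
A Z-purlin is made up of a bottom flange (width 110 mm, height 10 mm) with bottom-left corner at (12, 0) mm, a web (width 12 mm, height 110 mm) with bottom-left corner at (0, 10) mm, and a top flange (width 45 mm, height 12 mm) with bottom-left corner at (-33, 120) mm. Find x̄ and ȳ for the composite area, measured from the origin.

x̄ = 25.66 mm, ȳ = 53.83 mm

Part | A | x̄ᵢ | ȳᵢ | A·x̄ᵢ | A·ȳᵢ
bottom flange | 1100.00 | 67.00 | 5.00 | 73700.00 | 5500.00
web | 1320.00 | 6.00 | 65.00 | 7920.00 | 85800.00
top flange | 540.00 | -10.50 | 126.00 | -5670.00 | 68040.00
Σ | 2960.00 |  |  | 75950.00 | 159340.00
x̄ = 75950.00 / 2960.00 = 25.66 mm
ȳ = 159340.00 / 2960.00 = 53.83 mm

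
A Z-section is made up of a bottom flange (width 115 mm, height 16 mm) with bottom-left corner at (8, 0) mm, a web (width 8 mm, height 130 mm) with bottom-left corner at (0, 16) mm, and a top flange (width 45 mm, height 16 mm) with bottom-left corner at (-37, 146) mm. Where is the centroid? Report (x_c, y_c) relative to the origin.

x_c = 31.73 mm, y_c = 58.29 mm

Part | A | x̄ᵢ | ȳᵢ | A·x̄ᵢ | A·ȳᵢ
bottom flange | 1840.00 | 65.50 | 8.00 | 120520.00 | 14720.00
web | 1040.00 | 4.00 | 81.00 | 4160.00 | 84240.00
top flange | 720.00 | -14.50 | 154.00 | -10440.00 | 110880.00
Σ | 3600.00 |  |  | 114240.00 | 209840.00
x_c = 114240.00 / 3600.00 = 31.73 mm
y_c = 209840.00 / 3600.00 = 58.29 mm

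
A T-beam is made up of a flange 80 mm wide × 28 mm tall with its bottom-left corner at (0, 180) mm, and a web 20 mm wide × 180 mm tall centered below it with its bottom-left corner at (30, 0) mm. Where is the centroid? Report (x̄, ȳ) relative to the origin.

Part | A | x̄ᵢ | ȳᵢ | A·x̄ᵢ | A·ȳᵢ
web | 3600.00 | 40.00 | 90.00 | 144000.00 | 324000.00
flange | 2240.00 | 40.00 | 194.00 | 89600.00 | 434560.00
Σ | 5840.00 |  |  | 233600.00 | 758560.00
x̄ = 233600.00 / 5840.00 = 40.00 mm
ȳ = 758560.00 / 5840.00 = 129.89 mm

x̄ = 40.00 mm, ȳ = 129.89 mm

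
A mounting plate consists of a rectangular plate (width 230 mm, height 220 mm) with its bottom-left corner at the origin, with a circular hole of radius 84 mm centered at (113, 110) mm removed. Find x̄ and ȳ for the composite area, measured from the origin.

plate: A = 230 × 220 = 50600.00, centroid at (115.00, 110.00).
hole: A = −π·84² = -22167.08, centroid at (113.00, 110.00).
ΣA = 28432.92 mm², ΣAx̄ = 3314120.21 mm³, ΣAȳ = 3127621.45 mm³.
x̄ = 3314120.21/28432.92 = 116.56 mm; ȳ = 3127621.45/28432.92 = 110.00 mm.

x̄ = 116.56 mm, ȳ = 110.00 mm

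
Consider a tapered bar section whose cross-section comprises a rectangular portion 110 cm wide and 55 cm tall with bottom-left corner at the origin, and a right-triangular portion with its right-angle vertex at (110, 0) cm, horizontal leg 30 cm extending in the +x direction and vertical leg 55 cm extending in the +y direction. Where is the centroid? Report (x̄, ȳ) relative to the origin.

rectangular portion: A = 110 × 55 = 6050.00, centroid at (55.00, 27.50).
triangular portion: A = ½·30·55 = 825.00, centroid at (120.00, 18.33).
ΣA = 6875.00 cm²
ΣAx̄ = (6050.00)(55.00) + (825.00)(120.00) = 431750.00 cm³
ΣAȳ = (6050.00)(27.50) + (825.00)(18.33) = 181500.00 cm³
x̄ = 431750.00 / 6875.00 = 62.80 cm
ȳ = 181500.00 / 6875.00 = 26.40 cm

x̄ = 62.80 cm, ȳ = 26.40 cm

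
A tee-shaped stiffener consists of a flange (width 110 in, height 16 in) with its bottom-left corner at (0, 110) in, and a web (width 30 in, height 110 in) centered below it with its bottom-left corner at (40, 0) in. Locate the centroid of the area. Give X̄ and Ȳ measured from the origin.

X̄ = 55.00 in, Ȳ = 76.91 in

Part | A | x̄ᵢ | ȳᵢ | A·x̄ᵢ | A·ȳᵢ
web | 3300.00 | 55.00 | 55.00 | 181500.00 | 181500.00
flange | 1760.00 | 55.00 | 118.00 | 96800.00 | 207680.00
Σ | 5060.00 |  |  | 278300.00 | 389180.00
X̄ = 278300.00 / 5060.00 = 55.00 in
Ȳ = 389180.00 / 5060.00 = 76.91 in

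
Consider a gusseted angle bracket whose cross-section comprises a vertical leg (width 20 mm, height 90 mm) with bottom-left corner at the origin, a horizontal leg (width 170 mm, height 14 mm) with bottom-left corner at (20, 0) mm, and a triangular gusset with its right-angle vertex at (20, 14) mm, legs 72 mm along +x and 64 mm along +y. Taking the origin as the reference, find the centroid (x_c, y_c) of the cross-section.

x_c = 56.95 mm, y_c = 27.62 mm

vertical leg: A = 20 × 90 = 1800.00, centroid at (10.00, 45.00).
horizontal leg: A = 170 × 14 = 2380.00, centroid at (105.00, 7.00).
gusset: A = ½·72·64 = 2304.00, centroid at (44.00, 35.33).
ΣA = 6484.00 mm², ΣAx_c = 369276.00 mm³, ΣAy_c = 179068.00 mm³.
x_c = 369276.00/6484.00 = 56.95 mm; y_c = 179068.00/6484.00 = 27.62 mm.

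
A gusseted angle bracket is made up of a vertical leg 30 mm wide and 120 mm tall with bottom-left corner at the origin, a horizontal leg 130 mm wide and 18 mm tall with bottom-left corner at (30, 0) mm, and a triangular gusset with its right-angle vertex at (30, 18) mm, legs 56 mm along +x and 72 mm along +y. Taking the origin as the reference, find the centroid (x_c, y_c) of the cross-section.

x_c = 47.06 mm, y_c = 40.44 mm

Part | A | x̄ᵢ | ȳᵢ | A·x̄ᵢ | A·ȳᵢ
vertical leg | 3600.00 | 15.00 | 60.00 | 54000.00 | 216000.00
horizontal leg | 2340.00 | 95.00 | 9.00 | 222300.00 | 21060.00
gusset | 2016.00 | 48.67 | 42.00 | 98112.00 | 84672.00
Σ | 7956.00 |  |  | 374412.00 | 321732.00
x_c = 374412.00 / 7956.00 = 47.06 mm
y_c = 321732.00 / 7956.00 = 40.44 mm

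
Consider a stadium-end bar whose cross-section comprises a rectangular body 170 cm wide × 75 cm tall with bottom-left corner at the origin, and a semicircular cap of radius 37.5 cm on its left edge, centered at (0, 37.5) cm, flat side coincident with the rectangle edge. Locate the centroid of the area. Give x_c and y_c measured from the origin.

rectangular body: A = 170 × 75 = 12750.00, centroid at (85.00, 37.50).
semicircular end: A = ½π·37.5² = 2208.93, centroid at (-15.92, 37.50).
ΣA = 14958.93 cm², ΣAx_c = 1048593.75 cm³, ΣAy_c = 560959.96 cm³.
x_c = 1048593.75/14958.93 = 70.10 cm; y_c = 560959.96/14958.93 = 37.50 cm.

x_c = 70.10 cm, y_c = 37.50 cm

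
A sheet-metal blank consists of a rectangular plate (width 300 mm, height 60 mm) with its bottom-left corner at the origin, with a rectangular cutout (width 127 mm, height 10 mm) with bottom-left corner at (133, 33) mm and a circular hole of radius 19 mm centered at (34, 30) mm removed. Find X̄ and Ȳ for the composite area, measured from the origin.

Part | A | x̄ᵢ | ȳᵢ | A·x̄ᵢ | A·ȳᵢ
plate | 18000.00 | 150.00 | 30.00 | 2700000.00 | 540000.00
hole 1 | -1270.00 | 196.50 | 38.00 | -249555.00 | -48260.00
hole 2 | -1134.11 | 34.00 | 30.00 | -38559.91 | -34023.45
Σ | 15595.89 |  |  | 2411885.09 | 457716.55
X̄ = 2411885.09 / 15595.89 = 154.65 mm
Ȳ = 457716.55 / 15595.89 = 29.35 mm

X̄ = 154.65 mm, Ȳ = 29.35 mm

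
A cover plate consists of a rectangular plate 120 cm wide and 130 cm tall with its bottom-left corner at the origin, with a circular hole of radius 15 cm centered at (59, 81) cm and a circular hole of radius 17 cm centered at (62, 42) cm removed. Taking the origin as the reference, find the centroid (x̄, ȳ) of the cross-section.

plate: A = 120 × 130 = 15600.00, centroid at (60.00, 65.00).
hole 1: A = −π·15² = -706.86, centroid at (59.00, 81.00).
hole 2: A = −π·17² = -907.92, centroid at (62.00, 42.00).
ΣA = 13985.22 cm²
ΣAx̄ = (15600.00)(60.00) + (-706.86)(59.00) + (-907.92)(62.00) = 838004.30 cm³
ΣAȳ = (15600.00)(65.00) + (-706.86)(81.00) + (-907.92)(42.00) = 918611.82 cm³
x̄ = 838004.30 / 13985.22 = 59.92 cm
ȳ = 918611.82 / 13985.22 = 65.68 cm

x̄ = 59.92 cm, ȳ = 65.68 cm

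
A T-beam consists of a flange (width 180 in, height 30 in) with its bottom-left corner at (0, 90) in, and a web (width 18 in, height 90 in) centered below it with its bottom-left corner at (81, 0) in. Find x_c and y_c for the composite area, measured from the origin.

x_c = 90.00 in, y_c = 91.15 in

web: A = 18 × 90 = 1620.00, centroid at (90.00, 45.00).
flange: A = 180 × 30 = 5400.00, centroid at (90.00, 105.00).
ΣA = 7020.00 in², ΣAx_c = 631800.00 in³, ΣAy_c = 639900.00 in³.
x_c = 631800.00/7020.00 = 90.00 in; y_c = 639900.00/7020.00 = 91.15 in.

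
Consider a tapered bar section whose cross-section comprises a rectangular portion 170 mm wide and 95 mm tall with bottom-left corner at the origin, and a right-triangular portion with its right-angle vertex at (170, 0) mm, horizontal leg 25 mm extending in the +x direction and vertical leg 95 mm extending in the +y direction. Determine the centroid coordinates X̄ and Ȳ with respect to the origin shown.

X̄ = 91.39 mm, Ȳ = 46.42 mm

rectangular portion: A = 170 × 95 = 16150.00, centroid at (85.00, 47.50).
triangular portion: A = ½·25·95 = 1187.50, centroid at (178.33, 31.67).
ΣA = 17337.50 mm², ΣAX̄ = 1584520.83 mm³, ΣAȲ = 804729.17 mm³.
X̄ = 1584520.83/17337.50 = 91.39 mm; Ȳ = 804729.17/17337.50 = 46.42 mm.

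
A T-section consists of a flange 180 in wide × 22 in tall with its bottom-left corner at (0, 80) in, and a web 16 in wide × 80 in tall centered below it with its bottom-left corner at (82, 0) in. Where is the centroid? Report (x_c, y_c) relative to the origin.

web: A = 16 × 80 = 1280.00, centroid at (90.00, 40.00).
flange: A = 180 × 22 = 3960.00, centroid at (90.00, 91.00).
ΣA = 5240.00 in², ΣAx_c = 471600.00 in³, ΣAy_c = 411560.00 in³.
x_c = 471600.00/5240.00 = 90.00 in; y_c = 411560.00/5240.00 = 78.54 in.

x_c = 90.00 in, y_c = 78.54 in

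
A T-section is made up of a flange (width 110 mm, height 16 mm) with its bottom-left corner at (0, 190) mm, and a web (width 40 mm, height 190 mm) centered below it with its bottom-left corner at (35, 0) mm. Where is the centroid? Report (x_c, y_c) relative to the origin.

web: A = 40 × 190 = 7600.00, centroid at (55.00, 95.00).
flange: A = 110 × 16 = 1760.00, centroid at (55.00, 198.00).
ΣA = 9360.00 mm², ΣAx_c = 514800.00 mm³, ΣAy_c = 1070480.00 mm³.
x_c = 514800.00/9360.00 = 55.00 mm; y_c = 1070480.00/9360.00 = 114.37 mm.

x_c = 55.00 mm, y_c = 114.37 mm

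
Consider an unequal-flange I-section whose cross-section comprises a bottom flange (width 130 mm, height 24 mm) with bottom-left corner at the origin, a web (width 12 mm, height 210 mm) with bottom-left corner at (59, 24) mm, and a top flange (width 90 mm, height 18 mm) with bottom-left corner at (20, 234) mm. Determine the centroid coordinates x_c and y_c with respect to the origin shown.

bottom flange: A = 130 × 24 = 3120.00, centroid at (65.00, 12.00).
web: A = 12 × 210 = 2520.00, centroid at (65.00, 129.00).
top flange: A = 90 × 18 = 1620.00, centroid at (65.00, 243.00).
ΣA = 7260.00 mm², ΣAx_c = 471900.00 mm³, ΣAy_c = 756180.00 mm³.
x_c = 471900.00/7260.00 = 65.00 mm; y_c = 756180.00/7260.00 = 104.16 mm.

x_c = 65.00 mm, y_c = 104.16 mm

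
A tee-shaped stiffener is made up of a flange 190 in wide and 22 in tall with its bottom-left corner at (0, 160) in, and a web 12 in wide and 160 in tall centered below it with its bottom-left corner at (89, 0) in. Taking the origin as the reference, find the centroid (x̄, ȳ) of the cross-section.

x̄ = 95.00 in, ȳ = 142.36 in

web: A = 12 × 160 = 1920.00, centroid at (95.00, 80.00).
flange: A = 190 × 22 = 4180.00, centroid at (95.00, 171.00).
ΣA = 6100.00 in²
ΣAx̄ = (1920.00)(95.00) + (4180.00)(95.00) = 579500.00 in³
ΣAȳ = (1920.00)(80.00) + (4180.00)(171.00) = 868380.00 in³
x̄ = 579500.00 / 6100.00 = 95.00 in
ȳ = 868380.00 / 6100.00 = 142.36 in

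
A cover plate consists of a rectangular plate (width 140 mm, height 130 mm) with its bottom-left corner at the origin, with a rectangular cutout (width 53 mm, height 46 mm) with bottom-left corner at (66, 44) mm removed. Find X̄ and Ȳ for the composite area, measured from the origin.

Part | A | x̄ᵢ | ȳᵢ | A·x̄ᵢ | A·ȳᵢ
plate | 18200.00 | 70.00 | 65.00 | 1274000.00 | 1183000.00
hole | -2438.00 | 92.50 | 67.00 | -225515.00 | -163346.00
Σ | 15762.00 |  |  | 1048485.00 | 1019654.00
X̄ = 1048485.00 / 15762.00 = 66.52 mm
Ȳ = 1019654.00 / 15762.00 = 64.69 mm

X̄ = 66.52 mm, Ȳ = 64.69 mm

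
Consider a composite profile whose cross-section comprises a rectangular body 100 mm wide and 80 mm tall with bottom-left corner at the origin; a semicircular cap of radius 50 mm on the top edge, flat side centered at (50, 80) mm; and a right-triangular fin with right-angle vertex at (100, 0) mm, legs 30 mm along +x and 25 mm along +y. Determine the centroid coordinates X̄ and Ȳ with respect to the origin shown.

rectangular body: A = 100 × 80 = 8000.00, centroid at (50.00, 40.00).
semicircular top: A = ½π·50² = 3926.99, centroid at (50.00, 101.22).
triangular fin: A = ½·30·25 = 375.00, centroid at (110.00, 8.33).
ΣA = 12301.99 mm²
ΣAX̄ = (8000.00)(50.00) + (3926.99)(50.00) + (375.00)(110.00) = 637599.54 mm³
ΣAȲ = (8000.00)(40.00) + (3926.99)(101.22) + (375.00)(8.33) = 720617.60 mm³
X̄ = 637599.54 / 12301.99 = 51.83 mm
Ȳ = 720617.60 / 12301.99 = 58.58 mm

X̄ = 51.83 mm, Ȳ = 58.58 mm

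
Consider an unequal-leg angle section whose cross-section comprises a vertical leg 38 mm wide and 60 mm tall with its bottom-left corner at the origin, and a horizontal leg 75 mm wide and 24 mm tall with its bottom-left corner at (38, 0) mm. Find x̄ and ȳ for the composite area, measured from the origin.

Part | A | x̄ᵢ | ȳᵢ | A·x̄ᵢ | A·ȳᵢ
vertical leg | 2280.00 | 19.00 | 30.00 | 43320.00 | 68400.00
horizontal leg | 1800.00 | 75.50 | 12.00 | 135900.00 | 21600.00
Σ | 4080.00 |  |  | 179220.00 | 90000.00
x̄ = 179220.00 / 4080.00 = 43.93 mm
ȳ = 90000.00 / 4080.00 = 22.06 mm

x̄ = 43.93 mm, ȳ = 22.06 mm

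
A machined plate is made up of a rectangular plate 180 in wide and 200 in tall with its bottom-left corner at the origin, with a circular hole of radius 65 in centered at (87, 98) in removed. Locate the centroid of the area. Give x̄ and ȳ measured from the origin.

Part | A | x̄ᵢ | ȳᵢ | A·x̄ᵢ | A·ȳᵢ
plate | 36000.00 | 90.00 | 100.00 | 3240000.00 | 3600000.00
hole | -13273.23 | 87.00 | 98.00 | -1154770.92 | -1300776.44
Σ | 22726.77 |  |  | 2085229.08 | 2299223.56
x̄ = 2085229.08 / 22726.77 = 91.75 in
ȳ = 2299223.56 / 22726.77 = 101.17 in

x̄ = 91.75 in, ȳ = 101.17 in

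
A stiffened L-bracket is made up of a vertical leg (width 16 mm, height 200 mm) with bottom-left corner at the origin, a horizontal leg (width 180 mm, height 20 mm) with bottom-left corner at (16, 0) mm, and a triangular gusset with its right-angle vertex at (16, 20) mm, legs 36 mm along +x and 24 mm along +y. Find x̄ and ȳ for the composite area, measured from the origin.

x̄ = 57.98 mm, ȳ = 50.90 mm

vertical leg: A = 16 × 200 = 3200.00, centroid at (8.00, 100.00).
horizontal leg: A = 180 × 20 = 3600.00, centroid at (106.00, 10.00).
gusset: A = ½·36·24 = 432.00, centroid at (28.00, 28.00).
ΣA = 7232.00 mm²
ΣAx̄ = (3200.00)(8.00) + (3600.00)(106.00) + (432.00)(28.00) = 419296.00 mm³
ΣAȳ = (3200.00)(100.00) + (3600.00)(10.00) + (432.00)(28.00) = 368096.00 mm³
x̄ = 419296.00 / 7232.00 = 57.98 mm
ȳ = 368096.00 / 7232.00 = 50.90 mm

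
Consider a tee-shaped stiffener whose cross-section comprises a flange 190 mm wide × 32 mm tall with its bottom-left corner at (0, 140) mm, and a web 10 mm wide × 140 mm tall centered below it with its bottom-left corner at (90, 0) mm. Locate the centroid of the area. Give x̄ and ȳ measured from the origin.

web: A = 10 × 140 = 1400.00, centroid at (95.00, 70.00).
flange: A = 190 × 32 = 6080.00, centroid at (95.00, 156.00).
ΣA = 7480.00 mm²
ΣAx̄ = (1400.00)(95.00) + (6080.00)(95.00) = 710600.00 mm³
ΣAȳ = (1400.00)(70.00) + (6080.00)(156.00) = 1046480.00 mm³
x̄ = 710600.00 / 7480.00 = 95.00 mm
ȳ = 1046480.00 / 7480.00 = 139.90 mm

x̄ = 95.00 mm, ȳ = 139.90 mm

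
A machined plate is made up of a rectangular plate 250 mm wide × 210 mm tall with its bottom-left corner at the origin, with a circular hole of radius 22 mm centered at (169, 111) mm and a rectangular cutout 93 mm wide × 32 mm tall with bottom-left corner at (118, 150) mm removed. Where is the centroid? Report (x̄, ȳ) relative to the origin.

plate: A = 250 × 210 = 52500.00, centroid at (125.00, 105.00).
hole 1: A = −π·22² = -1520.53, centroid at (169.00, 111.00).
hole 2: A = −(93 × 32) = -2976.00, centroid at (164.50, 166.00).
ΣA = 48003.47 mm², ΣAx̄ = 5815978.29 mm³, ΣAȳ = 4849705.08 mm³.
x̄ = 5815978.29/48003.47 = 121.16 mm; ȳ = 4849705.08/48003.47 = 101.03 mm.

x̄ = 121.16 mm, ȳ = 101.03 mm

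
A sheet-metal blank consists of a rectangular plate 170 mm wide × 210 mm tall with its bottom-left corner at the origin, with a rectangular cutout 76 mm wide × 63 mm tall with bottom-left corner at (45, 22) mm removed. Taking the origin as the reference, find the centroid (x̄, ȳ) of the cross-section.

x̄ = 85.31 mm, ȳ = 112.98 mm

plate: A = 170 × 210 = 35700.00, centroid at (85.00, 105.00).
hole: A = −(76 × 63) = -4788.00, centroid at (83.00, 53.50).
ΣA = 30912.00 mm², ΣAx̄ = 2637096.00 mm³, ΣAȳ = 3492342.00 mm³.
x̄ = 2637096.00/30912.00 = 85.31 mm; ȳ = 3492342.00/30912.00 = 112.98 mm.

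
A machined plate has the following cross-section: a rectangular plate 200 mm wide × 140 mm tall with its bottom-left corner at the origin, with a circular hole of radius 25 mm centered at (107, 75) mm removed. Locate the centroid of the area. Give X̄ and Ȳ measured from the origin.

X̄ = 99.47 mm, Ȳ = 69.62 mm

plate: A = 200 × 140 = 28000.00, centroid at (100.00, 70.00).
hole: A = −π·25² = -1963.50, centroid at (107.00, 75.00).
ΣA = 26036.50 mm²
ΣAX̄ = (28000.00)(100.00) + (-1963.50)(107.00) = 2589905.99 mm³
ΣAȲ = (28000.00)(70.00) + (-1963.50)(75.00) = 1812737.84 mm³
X̄ = 2589905.99 / 26036.50 = 99.47 mm
Ȳ = 1812737.84 / 26036.50 = 69.62 mm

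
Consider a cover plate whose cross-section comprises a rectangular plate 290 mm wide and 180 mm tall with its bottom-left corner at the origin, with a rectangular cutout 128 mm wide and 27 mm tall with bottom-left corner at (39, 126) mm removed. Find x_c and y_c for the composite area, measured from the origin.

plate: A = 290 × 180 = 52200.00, centroid at (145.00, 90.00).
hole: A = −(128 × 27) = -3456.00, centroid at (103.00, 139.50).
ΣA = 48744.00 mm²
ΣAx_c = (52200.00)(145.00) + (-3456.00)(103.00) = 7213032.00 mm³
ΣAy_c = (52200.00)(90.00) + (-3456.00)(139.50) = 4215888.00 mm³
x_c = 7213032.00 / 48744.00 = 147.98 mm
y_c = 4215888.00 / 48744.00 = 86.49 mm

x_c = 147.98 mm, y_c = 86.49 mm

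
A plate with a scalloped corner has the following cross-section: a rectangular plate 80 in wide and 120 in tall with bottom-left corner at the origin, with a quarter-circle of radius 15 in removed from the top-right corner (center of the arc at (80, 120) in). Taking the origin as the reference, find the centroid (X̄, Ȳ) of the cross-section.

plate: A = 80 × 120 = 9600.00, centroid at (40.00, 60.00).
removed quarter-circle: A = −¼π·15² = -176.71, centroid at (73.63, 113.63).
ΣA = 9423.29 in², ΣAX̄ = 370987.83 in³, ΣAȲ = 555919.25 in³.
X̄ = 370987.83/9423.29 = 39.37 in; Ȳ = 555919.25/9423.29 = 58.99 in.

X̄ = 39.37 in, Ȳ = 58.99 in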